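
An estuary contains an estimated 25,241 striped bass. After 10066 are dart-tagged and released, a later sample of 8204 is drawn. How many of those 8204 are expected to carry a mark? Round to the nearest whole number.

expected recaptures ≈ 3272

Expected recaptures E[R] = M·C / N.
E[R] = 10066 × 8204 / 25241 = 82581464 / 25241 ≈ 3271.7 → 3272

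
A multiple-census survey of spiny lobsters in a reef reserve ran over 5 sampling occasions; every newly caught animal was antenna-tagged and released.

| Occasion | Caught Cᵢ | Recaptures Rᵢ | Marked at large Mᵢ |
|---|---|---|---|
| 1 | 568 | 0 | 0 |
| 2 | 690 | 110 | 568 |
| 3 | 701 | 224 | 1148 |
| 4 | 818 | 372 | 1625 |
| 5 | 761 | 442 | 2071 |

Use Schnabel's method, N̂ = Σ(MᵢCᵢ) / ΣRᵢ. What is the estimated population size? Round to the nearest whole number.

N ≈ 3573

Σ MᵢCᵢ = 0·568 + 568·690 + 1148·701 + 1625·818 + 2071·761 = 0 + 391920 + 804748 + 1329250 + 1576031 = 4101949
Σ Rᵢ = 0 + 110 + 224 + 372 + 442 = 1148
N̂ = 4101949 / 1148 ≈ 3573.1 → 3573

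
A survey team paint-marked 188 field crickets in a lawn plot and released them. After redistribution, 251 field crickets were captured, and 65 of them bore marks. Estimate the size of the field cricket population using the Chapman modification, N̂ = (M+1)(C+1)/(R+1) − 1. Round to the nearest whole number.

N̂ = (188+1)(251+1)/(65+1) − 1 = 189·252/66 − 1
= 47628/66 − 1 ≈ 721.6 − 1 ≈ 720.6 → 721

N ≈ 721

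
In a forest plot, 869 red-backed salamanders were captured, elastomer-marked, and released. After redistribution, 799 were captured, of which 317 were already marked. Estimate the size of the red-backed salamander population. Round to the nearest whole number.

N = (869 × 799) / 317 = 694331 / 317 ≈ 2190.3 → 2190

N ≈ 2190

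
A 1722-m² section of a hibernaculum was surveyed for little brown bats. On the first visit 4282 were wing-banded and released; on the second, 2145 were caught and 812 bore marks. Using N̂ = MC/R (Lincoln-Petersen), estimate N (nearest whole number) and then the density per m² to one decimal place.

N̂ = 4282·2145/812 = 9184890/812 ≈ 11311.4 → 11311
Density = N̂ / area = 11311 / 1722 ≈ 6.57 → 6.6 per m²

density ≈ 6.6 little brown bats per m²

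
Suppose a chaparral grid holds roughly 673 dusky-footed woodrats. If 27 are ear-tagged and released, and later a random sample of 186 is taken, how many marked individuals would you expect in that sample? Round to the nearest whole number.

The marked fraction of the population is 27/673, so in a sample of 186 expect C·(M/N) marked.
E[R] = 27 × 186 / 673 = 5022 / 673 ≈ 7.46 → 7

expected recaptures ≈ 7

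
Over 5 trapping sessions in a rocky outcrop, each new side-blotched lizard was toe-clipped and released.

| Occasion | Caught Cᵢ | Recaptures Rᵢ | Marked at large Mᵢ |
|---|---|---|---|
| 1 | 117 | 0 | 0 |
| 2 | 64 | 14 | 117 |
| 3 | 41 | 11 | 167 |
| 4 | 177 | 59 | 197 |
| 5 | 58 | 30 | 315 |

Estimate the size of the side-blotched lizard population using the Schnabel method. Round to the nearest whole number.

Σ MᵢCᵢ = 0·117 + 117·64 + 167·41 + 197·177 + 315·58 = 0 + 7488 + 6847 + 34869 + 18270 = 67474
Σ Rᵢ = 0 + 14 + 11 + 59 + 30 = 114
N̂ = 67474 / 114 ≈ 591.9 → 592

N ≈ 592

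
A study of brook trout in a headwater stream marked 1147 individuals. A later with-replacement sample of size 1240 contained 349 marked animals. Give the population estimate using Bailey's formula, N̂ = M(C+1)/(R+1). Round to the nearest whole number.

N̂ = 1147·(1240+1)/(349+1) = 1147·1241/350 = 1423427/350 ≈ 4066.9 → 4067

N ≈ 4067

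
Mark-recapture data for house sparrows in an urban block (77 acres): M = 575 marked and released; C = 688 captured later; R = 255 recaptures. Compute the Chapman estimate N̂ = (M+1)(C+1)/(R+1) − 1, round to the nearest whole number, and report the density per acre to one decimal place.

N̂ = 576·689/256 − 1 = 396864/256 − 1 ≈ 1549.2 → 1549
Density = N̂ / area = 1549 / 77 ≈ 20.12 → 20.1 per acre

density ≈ 20.1 house sparrows per acre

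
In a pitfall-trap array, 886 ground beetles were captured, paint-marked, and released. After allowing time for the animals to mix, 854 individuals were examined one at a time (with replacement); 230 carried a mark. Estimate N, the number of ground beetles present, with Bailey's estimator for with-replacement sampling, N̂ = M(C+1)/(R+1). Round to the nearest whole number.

N̂ = 886·(854+1)/(230+1) = 886·855/231 = 757530/231 ≈ 3279.4 → 3279

N ≈ 3279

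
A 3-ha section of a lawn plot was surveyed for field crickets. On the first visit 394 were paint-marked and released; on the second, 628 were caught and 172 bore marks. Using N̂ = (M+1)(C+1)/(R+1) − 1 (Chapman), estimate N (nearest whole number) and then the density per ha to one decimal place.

density ≈ 478.3 field crickets per ha

N̂ = 395·629/173 − 1 = 248455/173 − 1 ≈ 1435.2 → 1435
Density = N̂ / area = 1435 / 3 ≈ 478.33 → 478.3 per ha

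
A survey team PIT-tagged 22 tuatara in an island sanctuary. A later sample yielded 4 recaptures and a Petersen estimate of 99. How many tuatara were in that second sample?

From N = M·C/R: C = N·R / M = 99·4 / 22 = 396 / 22 = 18.

C = 18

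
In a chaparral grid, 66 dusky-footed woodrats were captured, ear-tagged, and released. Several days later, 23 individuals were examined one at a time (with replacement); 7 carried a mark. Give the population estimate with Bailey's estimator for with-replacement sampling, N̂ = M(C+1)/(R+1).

N̂ = 66·(23+1)/(7+1) = 66·24/8 = 1584/8 = 198

N = 198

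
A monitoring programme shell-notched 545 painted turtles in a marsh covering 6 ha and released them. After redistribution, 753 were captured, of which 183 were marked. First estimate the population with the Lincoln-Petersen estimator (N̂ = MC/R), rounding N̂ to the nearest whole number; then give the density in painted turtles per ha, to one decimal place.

N̂ = 545·753/183 = 410385/183 ≈ 2242.5 → 2243
Density = N̂ / area = 2243 / 6 ≈ 373.83 → 373.8 per ha

density ≈ 373.8 painted turtles per ha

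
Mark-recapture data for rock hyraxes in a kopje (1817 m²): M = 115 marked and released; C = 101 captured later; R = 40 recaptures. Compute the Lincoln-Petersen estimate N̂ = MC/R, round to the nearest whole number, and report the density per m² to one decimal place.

density ≈ 0.2 rock hyraxes per m²

N̂ = 115·101/40 = 11615/40 ≈ 290.4 → 290
Density = N̂ / area = 290 / 1817 ≈ 0.16 → 0.2 per m²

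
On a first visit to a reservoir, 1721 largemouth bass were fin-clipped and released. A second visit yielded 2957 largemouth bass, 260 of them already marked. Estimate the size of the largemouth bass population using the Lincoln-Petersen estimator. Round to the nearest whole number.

N ≈ 19,573

Lincoln-Petersen assumes M/N = R/C, so N = M·C / R.
N = (1721 × 2957) / 260 = 5088997 / 260 ≈ 19573.1 → 19573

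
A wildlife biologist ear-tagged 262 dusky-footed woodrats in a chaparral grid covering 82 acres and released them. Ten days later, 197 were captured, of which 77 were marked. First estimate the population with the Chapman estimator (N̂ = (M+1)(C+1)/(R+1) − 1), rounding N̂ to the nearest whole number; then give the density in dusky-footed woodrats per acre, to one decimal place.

density ≈ 8.1 dusky-footed woodrats per acre

N̂ = 263·198/78 − 1 = 52074/78 − 1 ≈ 666.6 → 667
Density = N̂ / area = 667 / 82 ≈ 8.13 → 8.1 per acre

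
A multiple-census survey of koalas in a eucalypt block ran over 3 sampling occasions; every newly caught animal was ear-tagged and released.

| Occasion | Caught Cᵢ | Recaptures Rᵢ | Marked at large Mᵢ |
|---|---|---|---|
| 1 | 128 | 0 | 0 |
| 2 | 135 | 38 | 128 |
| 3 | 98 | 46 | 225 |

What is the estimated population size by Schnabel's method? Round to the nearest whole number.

N ≈ 468

Σ MᵢCᵢ = 0·128 + 128·135 + 225·98 = 0 + 17280 + 22050 = 39330
Σ Rᵢ = 0 + 38 + 46 = 84
N̂ = 39330 / 84 ≈ 468.2 → 468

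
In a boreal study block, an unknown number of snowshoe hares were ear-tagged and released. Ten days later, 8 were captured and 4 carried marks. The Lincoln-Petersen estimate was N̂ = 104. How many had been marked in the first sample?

From N = M·C/R: M = N·R / C = 104·4 / 8 = 416 / 8 = 52.

M = 52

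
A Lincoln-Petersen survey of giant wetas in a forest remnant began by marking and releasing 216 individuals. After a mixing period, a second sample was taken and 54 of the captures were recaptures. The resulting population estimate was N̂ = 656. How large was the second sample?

C = 164

From N = M·C/R: C = N·R / M = 656·54 / 216 = 35424 / 216 = 164.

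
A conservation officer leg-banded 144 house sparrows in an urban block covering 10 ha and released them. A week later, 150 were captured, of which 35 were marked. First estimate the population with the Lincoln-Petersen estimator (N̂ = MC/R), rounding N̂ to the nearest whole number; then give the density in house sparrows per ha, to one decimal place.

N̂ = 144·150/35 = 21600/35 ≈ 617.1 → 617
Density = N̂ / area = 617 / 10 ≈ 61.70 → 61.7 per ha

density ≈ 61.7 house sparrows per ha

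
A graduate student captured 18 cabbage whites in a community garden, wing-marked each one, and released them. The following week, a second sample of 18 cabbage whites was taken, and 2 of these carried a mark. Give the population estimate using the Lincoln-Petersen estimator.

N = 162

If marked individuals mix randomly, R/C ≈ M/N, giving N ≈ M·C/R.
N = (18 × 18) / 2 = 324 / 2 = 162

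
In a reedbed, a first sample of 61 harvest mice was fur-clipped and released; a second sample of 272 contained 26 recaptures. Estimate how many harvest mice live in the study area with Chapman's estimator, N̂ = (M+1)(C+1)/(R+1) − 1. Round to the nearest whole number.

N̂ = (61+1)(272+1)/(26+1) − 1 = 62·273/27 − 1
= 16926/27 − 1 ≈ 626.9 − 1 ≈ 625.9 → 626

N ≈ 626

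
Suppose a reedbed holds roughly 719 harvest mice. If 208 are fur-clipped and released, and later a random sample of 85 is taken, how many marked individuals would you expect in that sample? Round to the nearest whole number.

The marked fraction of the population is 208/719, so in a sample of 85 expect C·(M/N) marked.
E[R] = 208 × 85 / 719 = 17680 / 719 ≈ 24.6 → 25

expected recaptures ≈ 25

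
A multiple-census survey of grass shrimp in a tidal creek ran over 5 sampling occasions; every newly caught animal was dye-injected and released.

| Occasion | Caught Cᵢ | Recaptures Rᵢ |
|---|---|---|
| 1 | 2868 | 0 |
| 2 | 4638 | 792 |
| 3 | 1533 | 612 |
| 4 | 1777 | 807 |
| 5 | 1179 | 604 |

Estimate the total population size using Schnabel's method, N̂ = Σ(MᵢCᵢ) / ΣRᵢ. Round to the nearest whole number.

N ≈ 16,805

Marked at large before each occasion: Mᵢ = Σⱼ<ᵢ (Cⱼ − Rⱼ) → M1=0, M2=2868, M3=6714, M4=7635, M5=8605
Σ MᵢCᵢ = 0·2868 + 2868·4638 + 6714·1533 + 7635·1777 + 8605·1179 = 0 + 13301784 + 10292562 + 13567395 + 10145295 = 47307036
Σ Rᵢ = 0 + 792 + 612 + 807 + 604 = 2815
N̂ = 47307036 / 2815 ≈ 16805.3 → 16805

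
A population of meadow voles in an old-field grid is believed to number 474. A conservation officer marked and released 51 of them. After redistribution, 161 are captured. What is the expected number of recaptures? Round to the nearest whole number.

Expected recaptures E[R] = M·C / N.
E[R] = 51 × 161 / 474 = 8211 / 474 ≈ 17.3 → 17

expected recaptures ≈ 17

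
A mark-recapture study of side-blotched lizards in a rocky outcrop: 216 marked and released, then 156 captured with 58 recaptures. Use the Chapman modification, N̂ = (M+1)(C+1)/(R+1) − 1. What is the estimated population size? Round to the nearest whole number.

N̂ = (216+1)(156+1)/(58+1) − 1 = 217·157/59 − 1
= 34069/59 − 1 ≈ 577.4 − 1 ≈ 576.4 → 576

N ≈ 576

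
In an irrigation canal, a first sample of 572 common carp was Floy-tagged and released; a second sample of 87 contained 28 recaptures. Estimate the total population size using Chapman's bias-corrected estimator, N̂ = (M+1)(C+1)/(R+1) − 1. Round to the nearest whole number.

N ≈ 1738

N̂ = (572+1)(87+1)/(28+1) − 1 = 573·88/29 − 1
= 50424/29 − 1 ≈ 1738.8 − 1 ≈ 1737.8 → 1738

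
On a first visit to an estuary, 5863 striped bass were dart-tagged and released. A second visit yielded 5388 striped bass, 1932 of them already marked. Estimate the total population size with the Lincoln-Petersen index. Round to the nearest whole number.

If marked individuals mix randomly, R/C ≈ M/N, giving N ≈ M·C/R.
N = (5863 × 5388) / 1932 = 31589844 / 1932 ≈ 16350.9 → 16351

N ≈ 16,351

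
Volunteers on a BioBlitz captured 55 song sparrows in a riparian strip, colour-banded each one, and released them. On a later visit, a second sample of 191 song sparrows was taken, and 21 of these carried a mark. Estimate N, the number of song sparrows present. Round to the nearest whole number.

If marked individuals mix randomly, R/C ≈ M/N, giving N ≈ M·C/R.
N = (55 × 191) / 21 = 10505 / 21 ≈ 500.2 → 500

N ≈ 500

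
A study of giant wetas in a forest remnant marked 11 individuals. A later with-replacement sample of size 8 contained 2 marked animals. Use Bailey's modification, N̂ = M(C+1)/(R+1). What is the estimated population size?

N̂ = 11·(8+1)/(2+1) = 11·9/3 = 99/3 = 33

N = 33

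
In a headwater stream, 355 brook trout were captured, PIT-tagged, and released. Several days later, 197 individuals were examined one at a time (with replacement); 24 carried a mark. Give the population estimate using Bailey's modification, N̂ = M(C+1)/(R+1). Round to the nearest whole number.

N̂ = 355·(197+1)/(24+1) = 355·198/25 = 70290/25 ≈ 2811.6 → 2812

N ≈ 2812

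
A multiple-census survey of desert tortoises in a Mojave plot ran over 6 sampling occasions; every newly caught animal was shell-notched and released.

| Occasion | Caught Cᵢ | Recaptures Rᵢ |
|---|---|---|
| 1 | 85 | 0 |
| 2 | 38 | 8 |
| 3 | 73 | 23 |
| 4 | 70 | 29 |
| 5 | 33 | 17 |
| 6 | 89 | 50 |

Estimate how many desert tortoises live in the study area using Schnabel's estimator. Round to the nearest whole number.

N ≈ 392

Marked at large before each occasion: Mᵢ = Σⱼ<ᵢ (Cⱼ − Rⱼ) → M1=0, M2=85, M3=115, M4=165, M5=206, M6=222
Σ MᵢCᵢ = 0·85 + 85·38 + 115·73 + 165·70 + 206·33 + 222·89 = 0 + 3230 + 8395 + 11550 + 6798 + 19758 = 49731
Σ Rᵢ = 0 + 8 + 23 + 29 + 17 + 50 = 127
N̂ = 49731 / 127 ≈ 391.6 → 392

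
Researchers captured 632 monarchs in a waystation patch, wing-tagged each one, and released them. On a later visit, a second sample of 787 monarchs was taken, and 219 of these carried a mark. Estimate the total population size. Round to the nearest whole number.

N ≈ 2271

N = (632 × 787) / 219 = 497384 / 219 ≈ 2271.2 → 2271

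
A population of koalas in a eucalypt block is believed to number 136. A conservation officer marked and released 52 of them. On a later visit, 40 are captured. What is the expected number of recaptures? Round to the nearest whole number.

Expected recaptures E[R] = M·C / N.
E[R] = 52 × 40 / 136 = 2080 / 136 ≈ 15.3 → 15

expected recaptures ≈ 15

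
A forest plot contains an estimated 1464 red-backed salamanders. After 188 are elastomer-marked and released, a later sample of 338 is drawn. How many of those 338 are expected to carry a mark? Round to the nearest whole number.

expected recaptures ≈ 43

Expected recaptures E[R] = M·C / N.
E[R] = 188 × 338 / 1464 = 63544 / 1464 ≈ 43.4 → 43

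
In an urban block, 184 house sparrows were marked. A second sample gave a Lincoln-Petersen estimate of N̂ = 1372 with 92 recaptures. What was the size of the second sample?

From N = M·C/R: C = N·R / M = 1372·92 / 184 = 126224 / 184 = 686.

C = 686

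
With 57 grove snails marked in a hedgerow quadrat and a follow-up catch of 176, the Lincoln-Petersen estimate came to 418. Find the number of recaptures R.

From N = M·C/R: R = M·C / N = 57·176 / 418 = 10032 / 418 = 24.

R = 24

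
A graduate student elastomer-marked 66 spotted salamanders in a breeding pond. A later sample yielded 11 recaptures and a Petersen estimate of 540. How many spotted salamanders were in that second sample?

From N = M·C/R: C = N·R / M = 540·11 / 66 = 5940 / 66 = 90.

C = 90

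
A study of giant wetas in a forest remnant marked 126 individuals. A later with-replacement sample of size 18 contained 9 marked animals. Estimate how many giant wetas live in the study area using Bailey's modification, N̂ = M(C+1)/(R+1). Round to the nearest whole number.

N ≈ 239

N̂ = 126·(18+1)/(9+1) = 126·19/10 = 2394/10 ≈ 239.4 → 239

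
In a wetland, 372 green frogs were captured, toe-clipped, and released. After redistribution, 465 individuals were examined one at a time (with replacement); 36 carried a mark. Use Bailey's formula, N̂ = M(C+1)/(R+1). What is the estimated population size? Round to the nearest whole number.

N ≈ 4685

N̂ = 372·(465+1)/(36+1) = 372·466/37 = 173352/37 ≈ 4685.2 → 4685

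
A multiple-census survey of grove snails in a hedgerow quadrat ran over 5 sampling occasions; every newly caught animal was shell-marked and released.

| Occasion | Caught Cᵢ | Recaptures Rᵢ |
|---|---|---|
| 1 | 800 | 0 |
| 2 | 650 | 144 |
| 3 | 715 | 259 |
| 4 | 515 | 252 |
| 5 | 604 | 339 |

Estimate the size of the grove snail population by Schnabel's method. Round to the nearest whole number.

Marked at large before each occasion: Mᵢ = Σⱼ<ᵢ (Cⱼ − Rⱼ) → M1=0, M2=800, M3=1306, M4=1762, M5=2025
Σ MᵢCᵢ = 0·800 + 800·650 + 1306·715 + 1762·515 + 2025·604 = 0 + 520000 + 933790 + 907430 + 1223100 = 3584320
Σ Rᵢ = 0 + 144 + 259 + 252 + 339 = 994
N̂ = 3584320 / 994 ≈ 3606.0 → 3606

N ≈ 3606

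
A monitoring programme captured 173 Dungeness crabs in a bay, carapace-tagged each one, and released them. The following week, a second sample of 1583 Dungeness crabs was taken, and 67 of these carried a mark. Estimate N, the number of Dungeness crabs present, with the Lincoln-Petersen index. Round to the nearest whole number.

N ≈ 4087

The marked fraction in the recapture sample should equal the marked fraction in the population: 67/1583 = 173/N.
N = (173 × 1583) / 67 = 273859 / 67 ≈ 4087.4 → 4087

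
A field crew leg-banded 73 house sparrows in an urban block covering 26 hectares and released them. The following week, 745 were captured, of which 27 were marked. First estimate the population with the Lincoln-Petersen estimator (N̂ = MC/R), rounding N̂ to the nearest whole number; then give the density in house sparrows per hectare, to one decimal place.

N̂ = 73·745/27 = 54385/27 ≈ 2014.3 → 2014
Density = N̂ / area = 2014 / 26 ≈ 77.46 → 77.5 per hectare

density ≈ 77.5 house sparrows per hectare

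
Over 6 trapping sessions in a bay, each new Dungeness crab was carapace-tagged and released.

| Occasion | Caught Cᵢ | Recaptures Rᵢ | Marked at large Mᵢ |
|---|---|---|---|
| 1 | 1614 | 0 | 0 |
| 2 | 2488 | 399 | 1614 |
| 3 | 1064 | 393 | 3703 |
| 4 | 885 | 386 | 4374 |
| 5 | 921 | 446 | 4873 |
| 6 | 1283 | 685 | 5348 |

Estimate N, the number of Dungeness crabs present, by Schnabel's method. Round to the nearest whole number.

N ≈ 10,037

Σ MᵢCᵢ = 0·1614 + 1614·2488 + 3703·1064 + 4374·885 + 4873·921 + 5348·1283 = 0 + 4015632 + 3939992 + 3870990 + 4488033 + 6861484 = 23176131
Σ Rᵢ = 0 + 399 + 393 + 386 + 446 + 685 = 2309
N̂ = 23176131 / 2309 ≈ 10037.3 → 10037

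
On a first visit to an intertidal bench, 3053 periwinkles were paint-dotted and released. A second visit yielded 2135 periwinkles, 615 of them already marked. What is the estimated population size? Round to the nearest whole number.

N ≈ 10,599

N = (3053 × 2135) / 615 = 6518155 / 615 ≈ 10598.6 → 10599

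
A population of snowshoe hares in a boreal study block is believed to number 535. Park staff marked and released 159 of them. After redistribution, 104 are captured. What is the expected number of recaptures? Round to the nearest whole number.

Expected recaptures E[R] = M·C / N.
E[R] = 159 × 104 / 535 = 16536 / 535 ≈ 30.9 → 31

expected recaptures ≈ 31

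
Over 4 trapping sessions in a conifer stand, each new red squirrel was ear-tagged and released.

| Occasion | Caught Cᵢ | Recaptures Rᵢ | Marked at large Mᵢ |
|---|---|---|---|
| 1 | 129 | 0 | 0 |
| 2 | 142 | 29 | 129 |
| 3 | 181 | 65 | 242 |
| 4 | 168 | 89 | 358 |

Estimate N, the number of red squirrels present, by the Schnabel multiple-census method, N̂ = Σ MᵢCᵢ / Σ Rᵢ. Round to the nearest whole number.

Σ MᵢCᵢ = 0·129 + 129·142 + 242·181 + 358·168 = 0 + 18318 + 43802 + 60144 = 122264
Σ Rᵢ = 0 + 29 + 65 + 89 = 183
N̂ = 122264 / 183 ≈ 668.1 → 668

N ≈ 668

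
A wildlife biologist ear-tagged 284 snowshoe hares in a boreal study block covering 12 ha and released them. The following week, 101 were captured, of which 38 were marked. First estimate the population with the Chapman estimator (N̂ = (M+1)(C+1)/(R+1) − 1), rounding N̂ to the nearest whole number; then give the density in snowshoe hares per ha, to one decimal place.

density ≈ 62.0 snowshoe hares per ha

N̂ = 285·102/39 − 1 = 29070/39 − 1 ≈ 744.4 → 744
Density = N̂ / area = 744 / 12 = 62.0 per ha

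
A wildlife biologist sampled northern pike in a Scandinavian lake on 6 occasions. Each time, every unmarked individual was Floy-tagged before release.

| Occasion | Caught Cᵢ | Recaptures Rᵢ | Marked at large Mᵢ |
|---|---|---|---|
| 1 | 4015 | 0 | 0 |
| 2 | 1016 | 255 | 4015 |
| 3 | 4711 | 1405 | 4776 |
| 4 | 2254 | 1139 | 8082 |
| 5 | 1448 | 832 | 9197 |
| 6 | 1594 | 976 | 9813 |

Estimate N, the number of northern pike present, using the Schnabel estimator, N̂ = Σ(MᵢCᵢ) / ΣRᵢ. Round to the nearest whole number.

Σ MᵢCᵢ = 0·4015 + 4015·1016 + 4776·4711 + 8082·2254 + 9197·1448 + 9813·1594 = 0 + 4079240 + 22499736 + 18216828 + 13317256 + 15641922 = 73754982
Σ Rᵢ = 0 + 255 + 1405 + 1139 + 832 + 976 = 4607
N̂ = 73754982 / 4607 ≈ 16009.3 → 16009

N ≈ 16,009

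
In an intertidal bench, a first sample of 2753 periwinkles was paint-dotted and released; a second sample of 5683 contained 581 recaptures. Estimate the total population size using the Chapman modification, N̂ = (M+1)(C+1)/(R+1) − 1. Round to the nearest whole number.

N ≈ 26,895

N̂ = (2753+1)(5683+1)/(581+1) − 1 = 2754·5684/582 − 1
= 15653736/582 − 1 ≈ 26896.45 − 1 ≈ 26895.45 → 26895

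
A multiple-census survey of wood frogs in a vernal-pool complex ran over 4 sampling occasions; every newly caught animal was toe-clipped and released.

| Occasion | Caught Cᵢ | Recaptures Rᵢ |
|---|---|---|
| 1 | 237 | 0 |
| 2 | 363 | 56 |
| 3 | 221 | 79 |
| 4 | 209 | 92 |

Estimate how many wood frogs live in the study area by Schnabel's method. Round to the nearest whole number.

Marked at large before each occasion: Mᵢ = Σⱼ<ᵢ (Cⱼ − Rⱼ) → M1=0, M2=237, M3=544, M4=686
Σ MᵢCᵢ = 0·237 + 237·363 + 544·221 + 686·209 = 0 + 86031 + 120224 + 143374 = 349629
Σ Rᵢ = 0 + 56 + 79 + 92 = 227
N̂ = 349629 / 227 ≈ 1540.2 → 1540

N ≈ 1540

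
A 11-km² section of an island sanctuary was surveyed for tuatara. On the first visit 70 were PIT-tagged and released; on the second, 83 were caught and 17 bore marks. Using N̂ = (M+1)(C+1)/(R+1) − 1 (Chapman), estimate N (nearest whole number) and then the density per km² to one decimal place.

density ≈ 30.0 tuatara per km²

N̂ = 71·84/18 − 1 = 5964/18 − 1 ≈ 330.3 → 330
Density = N̂ / area = 330 / 11 = 30.0 per km²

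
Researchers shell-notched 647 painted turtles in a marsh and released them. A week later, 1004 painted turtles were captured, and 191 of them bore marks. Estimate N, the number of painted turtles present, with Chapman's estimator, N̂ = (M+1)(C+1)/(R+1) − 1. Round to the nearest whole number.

N ≈ 3391

N̂ = (647+1)(1004+1)/(191+1) − 1 = 648·1005/192 − 1
= 651240/192 − 1 ≈ 3391.9 − 1 ≈ 3390.9 → 3391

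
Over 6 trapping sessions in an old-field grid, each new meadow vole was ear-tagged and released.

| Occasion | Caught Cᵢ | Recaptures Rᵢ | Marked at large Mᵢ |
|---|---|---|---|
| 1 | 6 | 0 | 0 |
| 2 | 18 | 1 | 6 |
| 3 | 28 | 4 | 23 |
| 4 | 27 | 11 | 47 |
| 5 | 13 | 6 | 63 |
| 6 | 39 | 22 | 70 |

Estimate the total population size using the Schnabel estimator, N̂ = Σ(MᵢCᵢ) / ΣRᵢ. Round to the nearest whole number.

Σ MᵢCᵢ = 0·6 + 6·18 + 23·28 + 47·27 + 63·13 + 70·39 = 0 + 108 + 644 + 1269 + 819 + 2730 = 5570
Σ Rᵢ = 0 + 1 + 4 + 11 + 6 + 22 = 44
N̂ = 5570 / 44 ≈ 126.6 → 127

N ≈ 127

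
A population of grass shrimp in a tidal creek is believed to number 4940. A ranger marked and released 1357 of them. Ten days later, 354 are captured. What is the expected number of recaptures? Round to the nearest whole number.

expected recaptures ≈ 97

Expected recaptures E[R] = M·C / N.
E[R] = 1357 × 354 / 4940 = 480378 / 4940 ≈ 97.2 → 97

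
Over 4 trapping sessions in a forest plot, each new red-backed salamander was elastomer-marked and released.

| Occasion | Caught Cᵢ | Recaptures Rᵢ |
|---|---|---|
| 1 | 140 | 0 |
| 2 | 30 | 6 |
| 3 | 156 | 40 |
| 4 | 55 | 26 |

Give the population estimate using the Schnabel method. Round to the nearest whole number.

N ≈ 628

Marked at large before each occasion: Mᵢ = Σⱼ<ᵢ (Cⱼ − Rⱼ) → M1=0, M2=140, M3=164, M4=280
Σ MᵢCᵢ = 0·140 + 140·30 + 164·156 + 280·55 = 0 + 4200 + 25584 + 15400 = 45184
Σ Rᵢ = 0 + 6 + 40 + 26 = 72
N̂ = 45184 / 72 ≈ 627.6 → 628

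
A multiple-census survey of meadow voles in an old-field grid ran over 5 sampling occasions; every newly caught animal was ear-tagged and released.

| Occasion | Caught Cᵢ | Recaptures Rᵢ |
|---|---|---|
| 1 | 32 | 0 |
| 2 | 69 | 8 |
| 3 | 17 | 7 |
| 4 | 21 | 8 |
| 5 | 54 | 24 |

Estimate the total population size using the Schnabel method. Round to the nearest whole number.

Marked at large before each occasion: Mᵢ = Σⱼ<ᵢ (Cⱼ − Rⱼ) → M1=0, M2=32, M3=93, M4=103, M5=116
Σ MᵢCᵢ = 0·32 + 32·69 + 93·17 + 103·21 + 116·54 = 0 + 2208 + 1581 + 2163 + 6264 = 12216
Σ Rᵢ = 0 + 8 + 7 + 8 + 24 = 47
N̂ = 12216 / 47 ≈ 259.9 → 260

N ≈ 260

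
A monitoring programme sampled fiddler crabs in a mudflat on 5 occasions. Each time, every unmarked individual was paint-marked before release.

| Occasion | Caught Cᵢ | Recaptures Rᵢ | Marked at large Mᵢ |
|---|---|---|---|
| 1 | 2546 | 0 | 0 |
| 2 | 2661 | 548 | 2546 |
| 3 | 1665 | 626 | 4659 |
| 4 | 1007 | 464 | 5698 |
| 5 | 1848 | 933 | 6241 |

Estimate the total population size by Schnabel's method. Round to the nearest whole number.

N ≈ 12,370

Σ MᵢCᵢ = 0·2546 + 2546·2661 + 4659·1665 + 5698·1007 + 6241·1848 = 0 + 6774906 + 7757235 + 5737886 + 11533368 = 31803395
Σ Rᵢ = 0 + 548 + 626 + 464 + 933 = 2571
N̂ = 31803395 / 2571 ≈ 12370.0 → 12370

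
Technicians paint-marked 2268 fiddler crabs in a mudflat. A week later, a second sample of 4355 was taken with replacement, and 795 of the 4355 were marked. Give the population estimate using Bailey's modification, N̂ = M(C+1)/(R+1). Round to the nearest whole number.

N̂ = 2268·(4355+1)/(795+1) = 2268·4356/796 = 9879408/796 ≈ 12411.3 → 12411

N ≈ 12,411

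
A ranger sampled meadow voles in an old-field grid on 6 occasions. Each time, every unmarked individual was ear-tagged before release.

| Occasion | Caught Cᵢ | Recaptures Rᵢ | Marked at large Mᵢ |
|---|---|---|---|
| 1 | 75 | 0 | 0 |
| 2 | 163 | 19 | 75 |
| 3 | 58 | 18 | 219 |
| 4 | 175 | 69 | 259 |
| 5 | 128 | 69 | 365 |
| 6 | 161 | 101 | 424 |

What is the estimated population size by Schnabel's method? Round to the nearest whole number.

N ≈ 671

Σ MᵢCᵢ = 0·75 + 75·163 + 219·58 + 259·175 + 365·128 + 424·161 = 0 + 12225 + 12702 + 45325 + 46720 + 68264 = 185236
Σ Rᵢ = 0 + 19 + 18 + 69 + 69 + 101 = 276
N̂ = 185236 / 276 ≈ 671.1 → 671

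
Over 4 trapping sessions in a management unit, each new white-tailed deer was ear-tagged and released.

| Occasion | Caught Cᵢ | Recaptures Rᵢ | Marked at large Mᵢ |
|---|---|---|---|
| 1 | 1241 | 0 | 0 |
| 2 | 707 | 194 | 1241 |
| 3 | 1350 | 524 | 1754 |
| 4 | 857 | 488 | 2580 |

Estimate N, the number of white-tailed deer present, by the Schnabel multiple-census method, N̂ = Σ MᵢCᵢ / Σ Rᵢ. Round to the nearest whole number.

Σ MᵢCᵢ = 0·1241 + 1241·707 + 1754·1350 + 2580·857 = 0 + 877387 + 2367900 + 2211060 = 5456347
Σ Rᵢ = 0 + 194 + 524 + 488 = 1206
N̂ = 5456347 / 1206 ≈ 4524.3 → 4524

N ≈ 4524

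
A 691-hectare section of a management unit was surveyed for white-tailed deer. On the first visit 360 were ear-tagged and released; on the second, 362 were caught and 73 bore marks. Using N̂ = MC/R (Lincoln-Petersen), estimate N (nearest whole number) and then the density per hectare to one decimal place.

N̂ = 360·362/73 = 130320/73 ≈ 1785.2 → 1785
Density = N̂ / area = 1785 / 691 ≈ 2.58 → 2.6 per hectare

density ≈ 2.6 white-tailed deer per hectare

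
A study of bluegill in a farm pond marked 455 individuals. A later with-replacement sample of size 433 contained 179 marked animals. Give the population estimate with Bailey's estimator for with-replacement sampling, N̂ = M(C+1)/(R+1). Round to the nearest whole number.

N̂ = 455·(433+1)/(179+1) = 455·434/180 = 197470/180 ≈ 1097.1 → 1097

N ≈ 1097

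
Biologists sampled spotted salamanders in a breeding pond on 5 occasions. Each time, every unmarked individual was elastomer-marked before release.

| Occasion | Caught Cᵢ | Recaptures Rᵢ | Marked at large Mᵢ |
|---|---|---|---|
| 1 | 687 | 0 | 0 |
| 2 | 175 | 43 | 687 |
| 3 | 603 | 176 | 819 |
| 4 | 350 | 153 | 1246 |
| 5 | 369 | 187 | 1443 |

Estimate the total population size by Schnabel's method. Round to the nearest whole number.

N ≈ 2831

Σ MᵢCᵢ = 0·687 + 687·175 + 819·603 + 1246·350 + 1443·369 = 0 + 120225 + 493857 + 436100 + 532467 = 1582649
Σ Rᵢ = 0 + 43 + 176 + 153 + 187 = 559
N̂ = 1582649 / 559 ≈ 2831.2 → 2831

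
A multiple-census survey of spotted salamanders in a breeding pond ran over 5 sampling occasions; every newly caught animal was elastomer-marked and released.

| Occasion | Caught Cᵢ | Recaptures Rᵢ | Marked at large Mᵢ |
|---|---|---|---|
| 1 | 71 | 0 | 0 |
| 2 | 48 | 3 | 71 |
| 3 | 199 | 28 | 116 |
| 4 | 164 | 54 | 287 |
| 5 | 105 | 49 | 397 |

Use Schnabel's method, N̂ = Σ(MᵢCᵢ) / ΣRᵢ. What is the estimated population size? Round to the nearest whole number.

N ≈ 860

Σ MᵢCᵢ = 0·71 + 71·48 + 116·199 + 287·164 + 397·105 = 0 + 3408 + 23084 + 47068 + 41685 = 115245
Σ Rᵢ = 0 + 3 + 28 + 54 + 49 = 134
N̂ = 115245 / 134 ≈ 860.0 → 860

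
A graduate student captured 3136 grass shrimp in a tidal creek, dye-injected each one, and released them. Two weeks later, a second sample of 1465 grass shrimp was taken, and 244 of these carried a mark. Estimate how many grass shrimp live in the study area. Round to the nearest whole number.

N = (3136 × 1465) / 244 = 4594240 / 244 ≈ 18828.9 → 18829

N ≈ 18,829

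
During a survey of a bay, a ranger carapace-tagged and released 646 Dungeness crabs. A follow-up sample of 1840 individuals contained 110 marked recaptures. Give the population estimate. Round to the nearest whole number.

N ≈ 10,806

Lincoln-Petersen assumes M/N = R/C, so N = M·C / R.
N = (646 × 1840) / 110 = 1188640 / 110 ≈ 10805.8 → 10806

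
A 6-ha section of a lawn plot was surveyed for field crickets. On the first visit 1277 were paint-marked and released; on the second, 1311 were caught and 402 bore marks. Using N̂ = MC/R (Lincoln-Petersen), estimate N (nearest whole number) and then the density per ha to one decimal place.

N̂ = 1277·1311/402 = 1674147/402 ≈ 4164.5 → 4165
Density = N̂ / area = 4165 / 6 ≈ 694.17 → 694.2 per ha

density ≈ 694.2 field crickets per ha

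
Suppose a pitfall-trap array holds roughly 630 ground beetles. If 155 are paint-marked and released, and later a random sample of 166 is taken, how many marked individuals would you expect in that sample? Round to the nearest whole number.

The marked fraction of the population is 155/630, so in a sample of 166 expect C·(M/N) marked.
E[R] = 155 × 166 / 630 = 25730 / 630 ≈ 40.8 → 41

expected recaptures ≈ 41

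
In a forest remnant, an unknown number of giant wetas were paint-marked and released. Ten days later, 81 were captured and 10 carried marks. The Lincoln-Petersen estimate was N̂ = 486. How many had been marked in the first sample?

M = 60

From N = M·C/R: M = N·R / C = 486·10 / 81 = 4860 / 81 = 60.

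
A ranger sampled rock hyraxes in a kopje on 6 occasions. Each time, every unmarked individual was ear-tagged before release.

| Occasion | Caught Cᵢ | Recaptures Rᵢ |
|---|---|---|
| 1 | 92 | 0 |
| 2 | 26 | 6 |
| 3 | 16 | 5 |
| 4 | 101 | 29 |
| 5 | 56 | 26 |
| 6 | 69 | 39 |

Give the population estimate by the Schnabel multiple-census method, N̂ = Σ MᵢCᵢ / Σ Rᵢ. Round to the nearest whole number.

N ≈ 410

Marked at large before each occasion: Mᵢ = Σⱼ<ᵢ (Cⱼ − Rⱼ) → M1=0, M2=92, M3=112, M4=123, M5=195, M6=225
Σ MᵢCᵢ = 0·92 + 92·26 + 112·16 + 123·101 + 195·56 + 225·69 = 0 + 2392 + 1792 + 12423 + 10920 + 15525 = 43052
Σ Rᵢ = 0 + 6 + 5 + 29 + 26 + 39 = 105
N̂ = 43052 / 105 ≈ 410.0 → 410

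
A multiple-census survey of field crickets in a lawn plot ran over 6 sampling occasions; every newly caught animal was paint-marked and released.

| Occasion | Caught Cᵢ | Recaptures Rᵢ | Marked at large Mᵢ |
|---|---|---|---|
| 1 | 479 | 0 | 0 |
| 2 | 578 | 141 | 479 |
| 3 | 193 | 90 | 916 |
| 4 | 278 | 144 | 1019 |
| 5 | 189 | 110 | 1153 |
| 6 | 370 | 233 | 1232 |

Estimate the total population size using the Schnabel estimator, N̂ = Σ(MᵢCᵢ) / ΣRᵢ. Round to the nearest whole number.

N ≈ 1965

Σ MᵢCᵢ = 0·479 + 479·578 + 916·193 + 1019·278 + 1153·189 + 1232·370 = 0 + 276862 + 176788 + 283282 + 217917 + 455840 = 1410689
Σ Rᵢ = 0 + 141 + 90 + 144 + 110 + 233 = 718
N̂ = 1410689 / 718 ≈ 1964.7 → 1965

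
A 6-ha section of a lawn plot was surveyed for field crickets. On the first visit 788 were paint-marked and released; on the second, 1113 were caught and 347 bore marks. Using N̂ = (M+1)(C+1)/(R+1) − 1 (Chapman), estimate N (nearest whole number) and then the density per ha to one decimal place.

density ≈ 420.8 field crickets per ha

N̂ = 789·1114/348 − 1 = 878946/348 − 1 ≈ 2524.7 → 2525
Density = N̂ / area = 2525 / 6 ≈ 420.83 → 420.8 per ha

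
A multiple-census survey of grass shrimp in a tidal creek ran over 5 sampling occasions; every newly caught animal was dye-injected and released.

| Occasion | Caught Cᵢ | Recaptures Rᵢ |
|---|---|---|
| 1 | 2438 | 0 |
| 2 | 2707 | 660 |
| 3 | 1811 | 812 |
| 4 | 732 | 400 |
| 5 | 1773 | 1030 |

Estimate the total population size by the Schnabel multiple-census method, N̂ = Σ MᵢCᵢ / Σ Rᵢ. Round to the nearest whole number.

Marked at large before each occasion: Mᵢ = Σⱼ<ᵢ (Cⱼ − Rⱼ) → M1=0, M2=2438, M3=4485, M4=5484, M5=5816
Σ MᵢCᵢ = 0·2438 + 2438·2707 + 4485·1811 + 5484·732 + 5816·1773 = 0 + 6599666 + 8122335 + 4014288 + 10311768 = 29048057
Σ Rᵢ = 0 + 660 + 812 + 400 + 1030 = 2902
N̂ = 29048057 / 2902 ≈ 10009.7 → 10010

N ≈ 10,010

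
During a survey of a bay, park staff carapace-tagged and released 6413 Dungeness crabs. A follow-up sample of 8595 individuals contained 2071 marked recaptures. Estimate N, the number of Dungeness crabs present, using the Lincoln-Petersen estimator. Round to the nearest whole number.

N ≈ 26,615

If marked individuals mix randomly, R/C ≈ M/N, giving N ≈ M·C/R.
N = (6413 × 8595) / 2071 = 55119735 / 2071 ≈ 26615.0 → 26615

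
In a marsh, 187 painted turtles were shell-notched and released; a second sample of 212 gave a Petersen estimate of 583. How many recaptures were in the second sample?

R = 68

From N = M·C/R: R = M·C / N = 187·212 / 583 = 39644 / 583 = 68.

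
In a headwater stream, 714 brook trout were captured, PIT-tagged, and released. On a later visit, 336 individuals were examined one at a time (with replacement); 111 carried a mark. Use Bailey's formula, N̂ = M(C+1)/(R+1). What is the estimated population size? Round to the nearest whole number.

N ≈ 2148

N̂ = 714·(336+1)/(111+1) = 714·337/112 = 240618/112 ≈ 2148.4 → 2148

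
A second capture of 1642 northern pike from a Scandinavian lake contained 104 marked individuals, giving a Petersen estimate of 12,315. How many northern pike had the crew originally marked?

From N = M·C/R: M = N·R / C = 12315·104 / 1642 = 1280760 / 1642 = 780.

M = 780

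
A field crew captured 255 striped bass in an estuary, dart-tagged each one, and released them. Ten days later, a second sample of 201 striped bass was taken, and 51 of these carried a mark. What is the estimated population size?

N = 1005

N = (255 × 201) / 51 = 51255 / 51 = 1005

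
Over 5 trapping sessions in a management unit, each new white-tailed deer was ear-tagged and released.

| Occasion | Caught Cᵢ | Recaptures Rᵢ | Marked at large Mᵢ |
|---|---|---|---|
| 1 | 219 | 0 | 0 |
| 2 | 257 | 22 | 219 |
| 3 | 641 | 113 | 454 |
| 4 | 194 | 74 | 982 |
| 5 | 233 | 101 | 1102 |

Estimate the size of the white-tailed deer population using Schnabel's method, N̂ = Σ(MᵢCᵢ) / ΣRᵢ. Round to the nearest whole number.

N ≈ 2563

Σ MᵢCᵢ = 0·219 + 219·257 + 454·641 + 982·194 + 1102·233 = 0 + 56283 + 291014 + 190508 + 256766 = 794571
Σ Rᵢ = 0 + 22 + 113 + 74 + 101 = 310
N̂ = 794571 / 310 ≈ 2563.1 → 2563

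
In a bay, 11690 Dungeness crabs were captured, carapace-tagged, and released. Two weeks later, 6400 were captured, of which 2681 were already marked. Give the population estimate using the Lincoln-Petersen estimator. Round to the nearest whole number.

If marked individuals mix randomly, R/C ≈ M/N, giving N ≈ M·C/R.
N = (11690 × 6400) / 2681 = 74816000 / 2681 ≈ 27906.0 → 27906

N ≈ 27,906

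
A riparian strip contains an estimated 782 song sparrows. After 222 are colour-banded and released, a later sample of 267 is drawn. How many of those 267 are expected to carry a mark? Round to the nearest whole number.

The marked fraction of the population is 222/782, so in a sample of 267 expect C·(M/N) marked.
E[R] = 222 × 267 / 782 = 59274 / 782 ≈ 75.8 → 76

expected recaptures ≈ 76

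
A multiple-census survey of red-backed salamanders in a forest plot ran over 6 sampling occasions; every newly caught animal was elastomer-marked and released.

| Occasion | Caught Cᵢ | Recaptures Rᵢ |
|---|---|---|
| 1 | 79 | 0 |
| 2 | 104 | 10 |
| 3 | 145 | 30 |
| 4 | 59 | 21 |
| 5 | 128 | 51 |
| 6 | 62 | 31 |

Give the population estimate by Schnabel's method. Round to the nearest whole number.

Marked at large before each occasion: Mᵢ = Σⱼ<ᵢ (Cⱼ − Rⱼ) → M1=0, M2=79, M3=173, M4=288, M5=326, M6=403
Σ MᵢCᵢ = 0·79 + 79·104 + 173·145 + 288·59 + 326·128 + 403·62 = 0 + 8216 + 25085 + 16992 + 41728 + 24986 = 117007
Σ Rᵢ = 0 + 10 + 30 + 21 + 51 + 31 = 143
N̂ = 117007 / 143 ≈ 818.2 → 818

N ≈ 818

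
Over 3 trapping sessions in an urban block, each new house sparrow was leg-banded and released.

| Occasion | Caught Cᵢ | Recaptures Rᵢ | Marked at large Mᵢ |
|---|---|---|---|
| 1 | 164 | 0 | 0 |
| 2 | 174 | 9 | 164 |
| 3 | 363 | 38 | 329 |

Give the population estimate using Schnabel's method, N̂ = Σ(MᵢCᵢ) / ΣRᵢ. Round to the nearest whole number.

N ≈ 3148

Σ MᵢCᵢ = 0·164 + 164·174 + 329·363 = 0 + 28536 + 119427 = 147963
Σ Rᵢ = 0 + 9 + 38 = 47
N̂ = 147963 / 47 ≈ 3148.1 → 3148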